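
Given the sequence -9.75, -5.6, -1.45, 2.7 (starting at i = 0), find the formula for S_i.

Check differences: -5.6 - -9.75 = 4.15
-1.45 - -5.6 = 4.15
Common difference d = 4.15.
First term a = -9.75.
Formula: S_i = -9.75 + 4.15*i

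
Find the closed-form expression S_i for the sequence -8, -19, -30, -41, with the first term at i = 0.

Check differences: -19 - -8 = -11
-30 - -19 = -11
Common difference d = -11.
First term a = -8.
Formula: S_i = -8 - 11*i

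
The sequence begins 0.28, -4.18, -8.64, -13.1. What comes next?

Differences: -4.18 - 0.28 = -4.46
This is an arithmetic sequence with common difference d = -4.46.
Next term = -13.1 + -4.46 = -17.56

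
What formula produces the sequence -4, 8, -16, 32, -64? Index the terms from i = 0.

Check ratios: 8 / -4 = -2.0
Common ratio r = -2.
First term a = -4.
Formula: S_i = -4 * (-2)^i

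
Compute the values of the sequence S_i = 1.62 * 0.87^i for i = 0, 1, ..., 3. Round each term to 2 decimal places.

This is a geometric sequence.
i=0: S_0 = 1.62 * 0.87^0 = 1.62
i=1: S_1 = 1.62 * 0.87^1 ≈ 1.41
i=2: S_2 = 1.62 * 0.87^2 ≈ 1.23
i=3: S_3 = 1.62 * 0.87^3 ≈ 1.07
The first 4 terms are: [1.62, 1.41, 1.23, 1.07]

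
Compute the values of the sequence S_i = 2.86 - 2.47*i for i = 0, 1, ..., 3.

This is an arithmetic sequence.
i=0: S_0 = 2.86 + -2.47*0 = 2.86
i=1: S_1 = 2.86 + -2.47*1 = 0.39
i=2: S_2 = 2.86 + -2.47*2 = -2.08
i=3: S_3 = 2.86 + -2.47*3 = -4.55
The first 4 terms are: [2.86, 0.39, -2.08, -4.55]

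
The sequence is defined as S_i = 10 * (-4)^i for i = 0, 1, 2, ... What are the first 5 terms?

This is a geometric sequence.
i=0: S_0 = 10 * (-4)^0 = 10
i=1: S_1 = 10 * (-4)^1 = -40
i=2: S_2 = 10 * (-4)^2 = 160
i=3: S_3 = 10 * (-4)^3 = -640
i=4: S_4 = 10 * (-4)^4 = 2560
The first 5 terms are: [10, -40, 160, -640, 2560]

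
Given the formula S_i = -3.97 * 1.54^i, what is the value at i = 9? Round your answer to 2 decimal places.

S_9 = -3.97 * 1.54^9 ≈ -3.97 * 48.7177 ≈ -193.41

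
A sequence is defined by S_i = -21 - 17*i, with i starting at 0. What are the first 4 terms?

This is an arithmetic sequence.
i=0: S_0 = -21 + -17*0 = -21
i=1: S_1 = -21 + -17*1 = -38
i=2: S_2 = -21 + -17*2 = -55
i=3: S_3 = -21 + -17*3 = -72
The first 4 terms are: [-21, -38, -55, -72]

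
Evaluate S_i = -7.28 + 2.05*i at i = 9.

S_9 = -7.28 + 2.05*9 = -7.28 + 18.45 = 11.17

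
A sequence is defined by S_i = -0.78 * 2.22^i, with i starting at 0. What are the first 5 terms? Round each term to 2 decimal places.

This is a geometric sequence.
i=0: S_0 = -0.78 * 2.22^0 = -0.78
i=1: S_1 = -0.78 * 2.22^1 ≈ -1.73
i=2: S_2 = -0.78 * 2.22^2 ≈ -3.84
i=3: S_3 = -0.78 * 2.22^3 ≈ -8.53
i=4: S_4 = -0.78 * 2.22^4 ≈ -18.95
The first 5 terms are: [-0.78, -1.73, -3.84, -8.53, -18.95]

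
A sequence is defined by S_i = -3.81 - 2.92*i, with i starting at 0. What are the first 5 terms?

This is an arithmetic sequence.
i=0: S_0 = -3.81 + -2.92*0 = -3.81
i=1: S_1 = -3.81 + -2.92*1 = -6.73
i=2: S_2 = -3.81 + -2.92*2 = -9.65
i=3: S_3 = -3.81 + -2.92*3 = -12.57
i=4: S_4 = -3.81 + -2.92*4 = -15.49
The first 5 terms are: [-3.81, -6.73, -9.65, -12.57, -15.49]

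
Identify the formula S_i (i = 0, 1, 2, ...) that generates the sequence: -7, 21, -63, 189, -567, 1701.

Check ratios: 21 / -7 = -3.0
Common ratio r = -3.
First term a = -7.
Formula: S_i = -7 * (-3)^i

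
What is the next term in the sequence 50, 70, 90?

Differences: 70 - 50 = 20
This is an arithmetic sequence with common difference d = 20.
Next term = 90 + 20 = 110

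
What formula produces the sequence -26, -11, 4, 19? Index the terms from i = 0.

Check differences: -11 - -26 = 15
4 - -11 = 15
Common difference d = 15.
First term a = -26.
Formula: S_i = -26 + 15*i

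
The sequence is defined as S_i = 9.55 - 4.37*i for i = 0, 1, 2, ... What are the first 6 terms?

This is an arithmetic sequence.
i=0: S_0 = 9.55 + -4.37*0 = 9.55
i=1: S_1 = 9.55 + -4.37*1 = 5.18
i=2: S_2 = 9.55 + -4.37*2 = 0.81
i=3: S_3 = 9.55 + -4.37*3 = -3.56
i=4: S_4 = 9.55 + -4.37*4 = -7.93
i=5: S_5 = 9.55 + -4.37*5 = -12.3
The first 6 terms are: [9.55, 5.18, 0.81, -3.56, -7.93, -12.3]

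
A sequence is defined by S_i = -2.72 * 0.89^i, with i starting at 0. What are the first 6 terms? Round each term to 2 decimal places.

This is a geometric sequence.
i=0: S_0 = -2.72 * 0.89^0 = -2.72
i=1: S_1 = -2.72 * 0.89^1 ≈ -2.42
i=2: S_2 = -2.72 * 0.89^2 ≈ -2.15
i=3: S_3 = -2.72 * 0.89^3 ≈ -1.92
i=4: S_4 = -2.72 * 0.89^4 ≈ -1.71
i=5: S_5 = -2.72 * 0.89^5 ≈ -1.52
The first 6 terms are: [-2.72, -2.42, -2.15, -1.92, -1.71, -1.52]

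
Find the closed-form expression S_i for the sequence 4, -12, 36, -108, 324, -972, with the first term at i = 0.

Check ratios: -12 / 4 = -3.0
Common ratio r = -3.
First term a = 4.
Formula: S_i = 4 * (-3)^i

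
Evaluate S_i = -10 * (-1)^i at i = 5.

S_5 = -10 * (-1)^5 = -10 * -1 = 10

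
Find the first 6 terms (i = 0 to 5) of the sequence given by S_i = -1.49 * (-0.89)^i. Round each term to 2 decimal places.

This is a geometric sequence.
i=0: S_0 = -1.49 * (-0.89)^0 = -1.49
i=1: S_1 = -1.49 * (-0.89)^1 ≈ 1.33
i=2: S_2 = -1.49 * (-0.89)^2 ≈ -1.18
i=3: S_3 = -1.49 * (-0.89)^3 ≈ 1.05
i=4: S_4 = -1.49 * (-0.89)^4 ≈ -0.93
i=5: S_5 = -1.49 * (-0.89)^5 ≈ 0.83
The first 6 terms are: [-1.49, 1.33, -1.18, 1.05, -0.93, 0.83]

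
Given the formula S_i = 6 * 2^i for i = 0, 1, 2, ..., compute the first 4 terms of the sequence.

This is a geometric sequence.
i=0: S_0 = 6 * 2^0 = 6
i=1: S_1 = 6 * 2^1 = 12
i=2: S_2 = 6 * 2^2 = 24
i=3: S_3 = 6 * 2^3 = 48
The first 4 terms are: [6, 12, 24, 48]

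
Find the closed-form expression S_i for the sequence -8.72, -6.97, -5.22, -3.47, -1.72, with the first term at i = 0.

Check differences: -6.97 - -8.72 = 1.75
-5.22 - -6.97 = 1.75
Common difference d = 1.75.
First term a = -8.72.
Formula: S_i = -8.72 + 1.75*i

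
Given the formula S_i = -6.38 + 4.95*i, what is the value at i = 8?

S_8 = -6.38 + 4.95*8 = -6.38 + 39.6 = 33.22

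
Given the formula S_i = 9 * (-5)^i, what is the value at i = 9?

S_9 = 9 * (-5)^9 = 9 * -1953125 = -17578125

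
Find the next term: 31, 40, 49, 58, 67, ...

Differences: 40 - 31 = 9
This is an arithmetic sequence with common difference d = 9.
Next term = 67 + 9 = 76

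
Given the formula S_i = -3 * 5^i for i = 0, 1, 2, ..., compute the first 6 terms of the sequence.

This is a geometric sequence.
i=0: S_0 = -3 * 5^0 = -3
i=1: S_1 = -3 * 5^1 = -15
i=2: S_2 = -3 * 5^2 = -75
i=3: S_3 = -3 * 5^3 = -375
i=4: S_4 = -3 * 5^4 = -1875
i=5: S_5 = -3 * 5^5 = -9375
The first 6 terms are: [-3, -15, -75, -375, -1875, -9375]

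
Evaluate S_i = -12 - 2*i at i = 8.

S_8 = -12 + -2*8 = -12 + -16 = -28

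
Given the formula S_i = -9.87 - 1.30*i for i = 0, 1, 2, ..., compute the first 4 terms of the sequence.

This is an arithmetic sequence.
i=0: S_0 = -9.87 + -1.3*0 = -9.87
i=1: S_1 = -9.87 + -1.3*1 = -11.17
i=2: S_2 = -9.87 + -1.3*2 = -12.47
i=3: S_3 = -9.87 + -1.3*3 = -13.77
The first 4 terms are: [-9.87, -11.17, -12.47, -13.77]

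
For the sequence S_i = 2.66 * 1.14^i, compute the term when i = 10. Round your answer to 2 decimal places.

S_10 = 2.66 * 1.14^10 ≈ 2.66 * 3.7072 ≈ 9.86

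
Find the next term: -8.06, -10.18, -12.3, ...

Differences: -10.18 - -8.06 = -2.12
This is an arithmetic sequence with common difference d = -2.12.
Next term = -12.3 + -2.12 = -14.42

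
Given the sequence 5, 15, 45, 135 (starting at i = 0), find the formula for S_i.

Check ratios: 15 / 5 = 3.0
Common ratio r = 3.
First term a = 5.
Formula: S_i = 5 * 3^i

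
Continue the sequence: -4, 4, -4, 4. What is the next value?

Ratios: 4 / -4 = -1.0
This is a geometric sequence with common ratio r = -1.
Next term = 4 * -1 = -4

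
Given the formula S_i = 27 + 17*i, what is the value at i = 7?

S_7 = 27 + 17*7 = 27 + 119 = 146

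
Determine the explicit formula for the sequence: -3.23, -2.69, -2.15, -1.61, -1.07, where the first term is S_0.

Check differences: -2.69 - -3.23 = 0.54
-2.15 - -2.69 = 0.54
Common difference d = 0.54.
First term a = -3.23.
Formula: S_i = -3.23 + 0.54*i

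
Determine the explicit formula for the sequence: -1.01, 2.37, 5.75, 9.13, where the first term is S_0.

Check differences: 2.37 - -1.01 = 3.38
5.75 - 2.37 = 3.38
Common difference d = 3.38.
First term a = -1.01.
Formula: S_i = -1.01 + 3.38*i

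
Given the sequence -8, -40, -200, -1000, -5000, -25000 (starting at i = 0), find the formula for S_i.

Check ratios: -40 / -8 = 5.0
Common ratio r = 5.
First term a = -8.
Formula: S_i = -8 * 5^i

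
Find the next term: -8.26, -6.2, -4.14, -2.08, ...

Differences: -6.2 - -8.26 = 2.06
This is an arithmetic sequence with common difference d = 2.06.
Next term = -2.08 + 2.06 = -0.02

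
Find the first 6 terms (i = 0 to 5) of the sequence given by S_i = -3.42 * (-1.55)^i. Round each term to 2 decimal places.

This is a geometric sequence.
i=0: S_0 = -3.42 * (-1.55)^0 = -3.42
i=1: S_1 = -3.42 * (-1.55)^1 ≈ 5.3
i=2: S_2 = -3.42 * (-1.55)^2 ≈ -8.22
i=3: S_3 = -3.42 * (-1.55)^3 ≈ 12.74
i=4: S_4 = -3.42 * (-1.55)^4 ≈ -19.74
i=5: S_5 = -3.42 * (-1.55)^5 ≈ 30.6
The first 6 terms are: [-3.42, 5.3, -8.22, 12.74, -19.74, 30.6]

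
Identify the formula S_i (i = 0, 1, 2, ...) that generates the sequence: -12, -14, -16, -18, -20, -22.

Check differences: -14 - -12 = -2
-16 - -14 = -2
Common difference d = -2.
First term a = -12.
Formula: S_i = -12 - 2*i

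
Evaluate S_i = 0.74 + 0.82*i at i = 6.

S_6 = 0.74 + 0.82*6 = 0.74 + 4.92 = 5.66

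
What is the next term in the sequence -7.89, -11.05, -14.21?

Differences: -11.05 - -7.89 = -3.16
This is an arithmetic sequence with common difference d = -3.16.
Next term = -14.21 + -3.16 = -17.37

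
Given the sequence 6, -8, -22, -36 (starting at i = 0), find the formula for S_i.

Check differences: -8 - 6 = -14
-22 - -8 = -14
Common difference d = -14.
First term a = 6.
Formula: S_i = 6 - 14*i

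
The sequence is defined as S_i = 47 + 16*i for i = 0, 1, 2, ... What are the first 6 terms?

This is an arithmetic sequence.
i=0: S_0 = 47 + 16*0 = 47
i=1: S_1 = 47 + 16*1 = 63
i=2: S_2 = 47 + 16*2 = 79
i=3: S_3 = 47 + 16*3 = 95
i=4: S_4 = 47 + 16*4 = 111
i=5: S_5 = 47 + 16*5 = 127
The first 6 terms are: [47, 63, 79, 95, 111, 127]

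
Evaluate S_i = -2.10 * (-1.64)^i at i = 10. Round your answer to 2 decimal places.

S_10 = -2.1 * (-1.64)^10 ≈ -2.1 * 140.7468 ≈ -295.57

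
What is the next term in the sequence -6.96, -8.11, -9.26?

Differences: -8.11 - -6.96 = -1.15
This is an arithmetic sequence with common difference d = -1.15.
Next term = -9.26 + -1.15 = -10.41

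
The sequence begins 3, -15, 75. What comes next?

Ratios: -15 / 3 = -5.0
This is a geometric sequence with common ratio r = -5.
Next term = 75 * -5 = -375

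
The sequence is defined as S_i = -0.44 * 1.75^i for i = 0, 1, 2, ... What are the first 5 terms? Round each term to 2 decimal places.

This is a geometric sequence.
i=0: S_0 = -0.44 * 1.75^0 = -0.44
i=1: S_1 = -0.44 * 1.75^1 = -0.77
i=2: S_2 = -0.44 * 1.75^2 ≈ -1.35
i=3: S_3 = -0.44 * 1.75^3 ≈ -2.36
i=4: S_4 = -0.44 * 1.75^4 ≈ -4.13
The first 5 terms are: [-0.44, -0.77, -1.35, -2.36, -4.13]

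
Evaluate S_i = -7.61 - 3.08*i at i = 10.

S_10 = -7.61 + -3.08*10 = -7.61 + -30.8 = -38.41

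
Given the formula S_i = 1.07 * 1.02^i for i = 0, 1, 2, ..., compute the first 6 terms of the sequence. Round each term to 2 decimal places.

This is a geometric sequence.
i=0: S_0 = 1.07 * 1.02^0 = 1.07
i=1: S_1 = 1.07 * 1.02^1 ≈ 1.09
i=2: S_2 = 1.07 * 1.02^2 ≈ 1.11
i=3: S_3 = 1.07 * 1.02^3 ≈ 1.14
i=4: S_4 = 1.07 * 1.02^4 ≈ 1.16
i=5: S_5 = 1.07 * 1.02^5 ≈ 1.18
The first 6 terms are: [1.07, 1.09, 1.11, 1.14, 1.16, 1.18]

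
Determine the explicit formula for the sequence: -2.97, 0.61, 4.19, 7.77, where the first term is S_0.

Check differences: 0.61 - -2.97 = 3.58
4.19 - 0.61 = 3.58
Common difference d = 3.58.
First term a = -2.97.
Formula: S_i = -2.97 + 3.58*i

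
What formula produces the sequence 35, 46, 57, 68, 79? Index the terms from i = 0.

Check differences: 46 - 35 = 11
57 - 46 = 11
Common difference d = 11.
First term a = 35.
Formula: S_i = 35 + 11*i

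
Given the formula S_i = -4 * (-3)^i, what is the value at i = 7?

S_7 = -4 * (-3)^7 = -4 * -2187 = 8748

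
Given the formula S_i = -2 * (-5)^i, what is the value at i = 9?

S_9 = -2 * (-5)^9 = -2 * -1953125 = 3906250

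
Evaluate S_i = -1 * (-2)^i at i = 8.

S_8 = -1 * (-2)^8 = -1 * 256 = -256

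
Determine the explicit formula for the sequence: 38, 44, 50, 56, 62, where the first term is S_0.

Check differences: 44 - 38 = 6
50 - 44 = 6
Common difference d = 6.
First term a = 38.
Formula: S_i = 38 + 6*i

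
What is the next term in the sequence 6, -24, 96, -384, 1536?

Ratios: -24 / 6 = -4.0
This is a geometric sequence with common ratio r = -4.
Next term = 1536 * -4 = -6144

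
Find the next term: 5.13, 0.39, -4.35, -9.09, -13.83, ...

Differences: 0.39 - 5.13 = -4.74
This is an arithmetic sequence with common difference d = -4.74.
Next term = -13.83 + -4.74 = -18.57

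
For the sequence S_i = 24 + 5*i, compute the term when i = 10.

S_10 = 24 + 5*10 = 24 + 50 = 74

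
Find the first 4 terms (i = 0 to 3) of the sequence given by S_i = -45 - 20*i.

This is an arithmetic sequence.
i=0: S_0 = -45 + -20*0 = -45
i=1: S_1 = -45 + -20*1 = -65
i=2: S_2 = -45 + -20*2 = -85
i=3: S_3 = -45 + -20*3 = -105
The first 4 terms are: [-45, -65, -85, -105]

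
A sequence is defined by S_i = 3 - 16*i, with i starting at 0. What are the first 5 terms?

This is an arithmetic sequence.
i=0: S_0 = 3 + -16*0 = 3
i=1: S_1 = 3 + -16*1 = -13
i=2: S_2 = 3 + -16*2 = -29
i=3: S_3 = 3 + -16*3 = -45
i=4: S_4 = 3 + -16*4 = -61
The first 5 terms are: [3, -13, -29, -45, -61]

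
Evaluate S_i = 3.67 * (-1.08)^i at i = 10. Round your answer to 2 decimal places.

S_10 = 3.67 * (-1.08)^10 ≈ 3.67 * 2.1589 ≈ 7.92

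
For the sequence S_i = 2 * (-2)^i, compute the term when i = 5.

S_5 = 2 * (-2)^5 = 2 * -32 = -64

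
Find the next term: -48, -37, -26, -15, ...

Differences: -37 - -48 = 11
This is an arithmetic sequence with common difference d = 11.
Next term = -15 + 11 = -4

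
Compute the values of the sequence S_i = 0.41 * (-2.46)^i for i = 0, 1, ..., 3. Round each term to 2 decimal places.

This is a geometric sequence.
i=0: S_0 = 0.41 * (-2.46)^0 = 0.41
i=1: S_1 = 0.41 * (-2.46)^1 ≈ -1.01
i=2: S_2 = 0.41 * (-2.46)^2 ≈ 2.48
i=3: S_3 = 0.41 * (-2.46)^3 ≈ -6.1
The first 4 terms are: [0.41, -1.01, 2.48, -6.1]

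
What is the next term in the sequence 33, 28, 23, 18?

Differences: 28 - 33 = -5
This is an arithmetic sequence with common difference d = -5.
Next term = 18 + -5 = 13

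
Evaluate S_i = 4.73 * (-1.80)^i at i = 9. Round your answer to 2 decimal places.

S_9 = 4.73 * (-1.8)^9 ≈ 4.73 * -198.3593 ≈ -938.24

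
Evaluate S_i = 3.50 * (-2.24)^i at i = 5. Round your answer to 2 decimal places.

S_5 = 3.5 * (-2.24)^5 ≈ 3.5 * -56.3949 ≈ -197.38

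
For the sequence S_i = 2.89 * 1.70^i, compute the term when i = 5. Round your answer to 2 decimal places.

S_5 = 2.89 * 1.7^5 ≈ 2.89 * 14.1986 ≈ 41.03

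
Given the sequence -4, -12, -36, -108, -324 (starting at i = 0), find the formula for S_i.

Check ratios: -12 / -4 = 3.0
Common ratio r = 3.
First term a = -4.
Formula: S_i = -4 * 3^i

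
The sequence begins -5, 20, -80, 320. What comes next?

Ratios: 20 / -5 = -4.0
This is a geometric sequence with common ratio r = -4.
Next term = 320 * -4 = -1280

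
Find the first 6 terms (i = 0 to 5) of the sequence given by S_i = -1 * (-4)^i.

This is a geometric sequence.
i=0: S_0 = -1 * (-4)^0 = -1
i=1: S_1 = -1 * (-4)^1 = 4
i=2: S_2 = -1 * (-4)^2 = -16
i=3: S_3 = -1 * (-4)^3 = 64
i=4: S_4 = -1 * (-4)^4 = -256
i=5: S_5 = -1 * (-4)^5 = 1024
The first 6 terms are: [-1, 4, -16, 64, -256, 1024]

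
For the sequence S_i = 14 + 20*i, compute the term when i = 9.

S_9 = 14 + 20*9 = 14 + 180 = 194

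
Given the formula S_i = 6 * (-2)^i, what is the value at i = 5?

S_5 = 6 * (-2)^5 = 6 * -32 = -192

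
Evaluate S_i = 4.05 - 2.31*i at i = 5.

S_5 = 4.05 + -2.31*5 = 4.05 + -11.55 = -7.5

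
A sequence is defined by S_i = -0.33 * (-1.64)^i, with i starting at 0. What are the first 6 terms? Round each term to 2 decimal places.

This is a geometric sequence.
i=0: S_0 = -0.33 * (-1.64)^0 = -0.33
i=1: S_1 = -0.33 * (-1.64)^1 ≈ 0.54
i=2: S_2 = -0.33 * (-1.64)^2 ≈ -0.89
i=3: S_3 = -0.33 * (-1.64)^3 ≈ 1.46
i=4: S_4 = -0.33 * (-1.64)^4 ≈ -2.39
i=5: S_5 = -0.33 * (-1.64)^5 ≈ 3.92
The first 6 terms are: [-0.33, 0.54, -0.89, 1.46, -2.39, 3.92]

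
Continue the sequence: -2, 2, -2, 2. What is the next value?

Ratios: 2 / -2 = -1.0
This is a geometric sequence with common ratio r = -1.
Next term = 2 * -1 = -2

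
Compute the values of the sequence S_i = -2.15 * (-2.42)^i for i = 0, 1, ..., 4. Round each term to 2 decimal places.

This is a geometric sequence.
i=0: S_0 = -2.15 * (-2.42)^0 = -2.15
i=1: S_1 = -2.15 * (-2.42)^1 ≈ 5.2
i=2: S_2 = -2.15 * (-2.42)^2 ≈ -12.59
i=3: S_3 = -2.15 * (-2.42)^3 ≈ 30.47
i=4: S_4 = -2.15 * (-2.42)^4 ≈ -73.74
The first 5 terms are: [-2.15, 5.2, -12.59, 30.47, -73.74]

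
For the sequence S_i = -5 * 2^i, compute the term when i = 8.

S_8 = -5 * 2^8 = -5 * 256 = -1280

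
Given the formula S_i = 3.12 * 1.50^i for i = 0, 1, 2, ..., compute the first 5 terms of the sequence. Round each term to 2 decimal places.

This is a geometric sequence.
i=0: S_0 = 3.12 * 1.5^0 = 3.12
i=1: S_1 = 3.12 * 1.5^1 = 4.68
i=2: S_2 = 3.12 * 1.5^2 = 7.02
i=3: S_3 = 3.12 * 1.5^3 = 10.53
i=4: S_4 = 3.12 * 1.5^4 ≈ 15.8
The first 5 terms are: [3.12, 4.68, 7.02, 10.53, 15.8]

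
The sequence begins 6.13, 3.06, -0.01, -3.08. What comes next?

Differences: 3.06 - 6.13 = -3.07
This is an arithmetic sequence with common difference d = -3.07.
Next term = -3.08 + -3.07 = -6.15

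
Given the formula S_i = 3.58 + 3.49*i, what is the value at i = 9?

S_9 = 3.58 + 3.49*9 = 3.58 + 31.41 = 34.99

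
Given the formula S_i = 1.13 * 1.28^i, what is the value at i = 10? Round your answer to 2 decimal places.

S_10 = 1.13 * 1.28^10 ≈ 1.13 * 11.8059 ≈ 13.34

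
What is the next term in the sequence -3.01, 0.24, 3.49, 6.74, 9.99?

Differences: 0.24 - -3.01 = 3.25
This is an arithmetic sequence with common difference d = 3.25.
Next term = 9.99 + 3.25 = 13.24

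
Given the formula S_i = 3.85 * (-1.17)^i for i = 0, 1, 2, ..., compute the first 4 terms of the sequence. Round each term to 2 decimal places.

This is a geometric sequence.
i=0: S_0 = 3.85 * (-1.17)^0 = 3.85
i=1: S_1 = 3.85 * (-1.17)^1 ≈ -4.5
i=2: S_2 = 3.85 * (-1.17)^2 ≈ 5.27
i=3: S_3 = 3.85 * (-1.17)^3 ≈ -6.17
The first 4 terms are: [3.85, -4.5, 5.27, -6.17]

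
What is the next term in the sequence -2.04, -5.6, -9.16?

Differences: -5.6 - -2.04 = -3.56
This is an arithmetic sequence with common difference d = -3.56.
Next term = -9.16 + -3.56 = -12.72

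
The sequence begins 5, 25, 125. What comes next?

Ratios: 25 / 5 = 5.0
This is a geometric sequence with common ratio r = 5.
Next term = 125 * 5 = 625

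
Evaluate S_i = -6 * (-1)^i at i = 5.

S_5 = -6 * (-1)^5 = -6 * -1 = 6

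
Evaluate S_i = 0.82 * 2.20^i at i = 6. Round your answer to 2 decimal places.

S_6 = 0.82 * 2.2^6 ≈ 0.82 * 113.3799 ≈ 92.97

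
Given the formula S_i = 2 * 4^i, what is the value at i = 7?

S_7 = 2 * 4^7 = 2 * 16384 = 32768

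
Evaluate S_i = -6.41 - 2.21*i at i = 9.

S_9 = -6.41 + -2.21*9 = -6.41 + -19.89 = -26.3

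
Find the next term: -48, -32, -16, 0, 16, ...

Differences: -32 - -48 = 16
This is an arithmetic sequence with common difference d = 16.
Next term = 16 + 16 = 32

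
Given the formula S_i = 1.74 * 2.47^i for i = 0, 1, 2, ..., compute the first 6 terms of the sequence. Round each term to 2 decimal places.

This is a geometric sequence.
i=0: S_0 = 1.74 * 2.47^0 = 1.74
i=1: S_1 = 1.74 * 2.47^1 ≈ 4.3
i=2: S_2 = 1.74 * 2.47^2 ≈ 10.62
i=3: S_3 = 1.74 * 2.47^3 ≈ 26.22
i=4: S_4 = 1.74 * 2.47^4 ≈ 64.76
i=5: S_5 = 1.74 * 2.47^5 ≈ 159.97
The first 6 terms are: [1.74, 4.3, 10.62, 26.22, 64.76, 159.97]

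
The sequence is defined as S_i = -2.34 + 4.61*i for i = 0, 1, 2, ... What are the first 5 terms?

This is an arithmetic sequence.
i=0: S_0 = -2.34 + 4.61*0 = -2.34
i=1: S_1 = -2.34 + 4.61*1 = 2.27
i=2: S_2 = -2.34 + 4.61*2 = 6.88
i=3: S_3 = -2.34 + 4.61*3 = 11.49
i=4: S_4 = -2.34 + 4.61*4 = 16.1
The first 5 terms are: [-2.34, 2.27, 6.88, 11.49, 16.1]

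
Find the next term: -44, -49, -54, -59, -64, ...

Differences: -49 - -44 = -5
This is an arithmetic sequence with common difference d = -5.
Next term = -64 + -5 = -69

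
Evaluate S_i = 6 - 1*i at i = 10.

S_10 = 6 + -1*10 = 6 + -10 = -4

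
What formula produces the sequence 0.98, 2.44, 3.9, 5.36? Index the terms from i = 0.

Check differences: 2.44 - 0.98 = 1.46
3.9 - 2.44 = 1.46
Common difference d = 1.46.
First term a = 0.98.
Formula: S_i = 0.98 + 1.46*i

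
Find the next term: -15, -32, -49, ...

Differences: -32 - -15 = -17
This is an arithmetic sequence with common difference d = -17.
Next term = -49 + -17 = -66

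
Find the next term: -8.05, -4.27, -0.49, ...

Differences: -4.27 - -8.05 = 3.78
This is an arithmetic sequence with common difference d = 3.78.
Next term = -0.49 + 3.78 = 3.29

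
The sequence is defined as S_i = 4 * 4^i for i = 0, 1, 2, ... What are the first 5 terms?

This is a geometric sequence.
i=0: S_0 = 4 * 4^0 = 4
i=1: S_1 = 4 * 4^1 = 16
i=2: S_2 = 4 * 4^2 = 64
i=3: S_3 = 4 * 4^3 = 256
i=4: S_4 = 4 * 4^4 = 1024
The first 5 terms are: [4, 16, 64, 256, 1024]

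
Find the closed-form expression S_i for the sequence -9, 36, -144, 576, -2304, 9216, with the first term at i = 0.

Check ratios: 36 / -9 = -4.0
Common ratio r = -4.
First term a = -9.
Formula: S_i = -9 * (-4)^i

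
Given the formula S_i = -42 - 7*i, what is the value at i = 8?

S_8 = -42 + -7*8 = -42 + -56 = -98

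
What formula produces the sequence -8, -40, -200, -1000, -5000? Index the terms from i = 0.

Check ratios: -40 / -8 = 5.0
Common ratio r = 5.
First term a = -8.
Formula: S_i = -8 * 5^i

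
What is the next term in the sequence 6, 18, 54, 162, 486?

Ratios: 18 / 6 = 3.0
This is a geometric sequence with common ratio r = 3.
Next term = 486 * 3 = 1458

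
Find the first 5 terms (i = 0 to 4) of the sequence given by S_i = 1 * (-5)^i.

This is a geometric sequence.
i=0: S_0 = 1 * (-5)^0 = 1
i=1: S_1 = 1 * (-5)^1 = -5
i=2: S_2 = 1 * (-5)^2 = 25
i=3: S_3 = 1 * (-5)^3 = -125
i=4: S_4 = 1 * (-5)^4 = 625
The first 5 terms are: [1, -5, 25, -125, 625]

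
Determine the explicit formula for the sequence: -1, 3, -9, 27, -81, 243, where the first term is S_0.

Check ratios: 3 / -1 = -3.0
Common ratio r = -3.
First term a = -1.
Formula: S_i = -1 * (-3)^i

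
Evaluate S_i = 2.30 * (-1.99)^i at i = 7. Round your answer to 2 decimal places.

S_7 = 2.3 * (-1.99)^7 ≈ 2.3 * -123.5866 ≈ -284.25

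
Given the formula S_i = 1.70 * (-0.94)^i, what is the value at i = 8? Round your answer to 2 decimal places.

S_8 = 1.7 * (-0.94)^8 ≈ 1.7 * 0.6096 ≈ 1.04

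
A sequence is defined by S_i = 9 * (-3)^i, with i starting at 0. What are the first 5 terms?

This is a geometric sequence.
i=0: S_0 = 9 * (-3)^0 = 9
i=1: S_1 = 9 * (-3)^1 = -27
i=2: S_2 = 9 * (-3)^2 = 81
i=3: S_3 = 9 * (-3)^3 = -243
i=4: S_4 = 9 * (-3)^4 = 729
The first 5 terms are: [9, -27, 81, -243, 729]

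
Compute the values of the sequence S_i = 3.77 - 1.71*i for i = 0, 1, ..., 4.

This is an arithmetic sequence.
i=0: S_0 = 3.77 + -1.71*0 = 3.77
i=1: S_1 = 3.77 + -1.71*1 = 2.06
i=2: S_2 = 3.77 + -1.71*2 = 0.35
i=3: S_3 = 3.77 + -1.71*3 = -1.36
i=4: S_4 = 3.77 + -1.71*4 = -3.07
The first 5 terms are: [3.77, 2.06, 0.35, -1.36, -3.07]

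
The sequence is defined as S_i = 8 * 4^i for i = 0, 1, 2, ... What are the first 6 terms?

This is a geometric sequence.
i=0: S_0 = 8 * 4^0 = 8
i=1: S_1 = 8 * 4^1 = 32
i=2: S_2 = 8 * 4^2 = 128
i=3: S_3 = 8 * 4^3 = 512
i=4: S_4 = 8 * 4^4 = 2048
i=5: S_5 = 8 * 4^5 = 8192
The first 6 terms are: [8, 32, 128, 512, 2048, 8192]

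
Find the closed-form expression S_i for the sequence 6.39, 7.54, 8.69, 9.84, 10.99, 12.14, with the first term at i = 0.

Check differences: 7.54 - 6.39 = 1.15
8.69 - 7.54 = 1.15
Common difference d = 1.15.
First term a = 6.39.
Formula: S_i = 6.39 + 1.15*i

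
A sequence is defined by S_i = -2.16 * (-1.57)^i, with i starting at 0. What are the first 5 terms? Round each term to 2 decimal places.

This is a geometric sequence.
i=0: S_0 = -2.16 * (-1.57)^0 = -2.16
i=1: S_1 = -2.16 * (-1.57)^1 ≈ 3.39
i=2: S_2 = -2.16 * (-1.57)^2 ≈ -5.32
i=3: S_3 = -2.16 * (-1.57)^3 ≈ 8.36
i=4: S_4 = -2.16 * (-1.57)^4 ≈ -13.12
The first 5 terms are: [-2.16, 3.39, -5.32, 8.36, -13.12]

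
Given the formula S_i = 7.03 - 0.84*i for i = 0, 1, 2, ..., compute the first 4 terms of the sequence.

This is an arithmetic sequence.
i=0: S_0 = 7.03 + -0.84*0 = 7.03
i=1: S_1 = 7.03 + -0.84*1 = 6.19
i=2: S_2 = 7.03 + -0.84*2 = 5.35
i=3: S_3 = 7.03 + -0.84*3 = 4.51
The first 4 terms are: [7.03, 6.19, 5.35, 4.51]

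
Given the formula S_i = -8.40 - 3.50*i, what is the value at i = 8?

S_8 = -8.4 + -3.5*8 = -8.4 + -28.0 = -36.4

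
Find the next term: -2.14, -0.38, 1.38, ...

Differences: -0.38 - -2.14 = 1.76
This is an arithmetic sequence with common difference d = 1.76.
Next term = 1.38 + 1.76 = 3.14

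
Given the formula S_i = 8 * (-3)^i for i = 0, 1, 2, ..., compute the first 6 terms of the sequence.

This is a geometric sequence.
i=0: S_0 = 8 * (-3)^0 = 8
i=1: S_1 = 8 * (-3)^1 = -24
i=2: S_2 = 8 * (-3)^2 = 72
i=3: S_3 = 8 * (-3)^3 = -216
i=4: S_4 = 8 * (-3)^4 = 648
i=5: S_5 = 8 * (-3)^5 = -1944
The first 6 terms are: [8, -24, 72, -216, 648, -1944]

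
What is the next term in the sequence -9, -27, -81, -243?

Ratios: -27 / -9 = 3.0
This is a geometric sequence with common ratio r = 3.
Next term = -243 * 3 = -729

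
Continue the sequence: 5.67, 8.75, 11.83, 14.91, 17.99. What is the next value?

Differences: 8.75 - 5.67 = 3.08
This is an arithmetic sequence with common difference d = 3.08.
Next term = 17.99 + 3.08 = 21.07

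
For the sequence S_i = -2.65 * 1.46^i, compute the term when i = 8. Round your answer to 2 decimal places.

S_8 = -2.65 * 1.46^8 ≈ -2.65 * 20.6454 ≈ -54.71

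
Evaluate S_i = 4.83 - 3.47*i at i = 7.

S_7 = 4.83 + -3.47*7 = 4.83 + -24.29 = -19.46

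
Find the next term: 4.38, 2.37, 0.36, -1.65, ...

Differences: 2.37 - 4.38 = -2.01
This is an arithmetic sequence with common difference d = -2.01.
Next term = -1.65 + -2.01 = -3.66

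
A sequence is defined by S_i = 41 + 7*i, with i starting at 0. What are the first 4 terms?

This is an arithmetic sequence.
i=0: S_0 = 41 + 7*0 = 41
i=1: S_1 = 41 + 7*1 = 48
i=2: S_2 = 41 + 7*2 = 55
i=3: S_3 = 41 + 7*3 = 62
The first 4 terms are: [41, 48, 55, 62]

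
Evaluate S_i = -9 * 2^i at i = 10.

S_10 = -9 * 2^10 = -9 * 1024 = -9216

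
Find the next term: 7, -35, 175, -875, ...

Ratios: -35 / 7 = -5.0
This is a geometric sequence with common ratio r = -5.
Next term = -875 * -5 = 4375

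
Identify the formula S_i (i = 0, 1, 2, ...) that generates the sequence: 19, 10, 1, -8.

Check differences: 10 - 19 = -9
1 - 10 = -9
Common difference d = -9.
First term a = 19.
Formula: S_i = 19 - 9*i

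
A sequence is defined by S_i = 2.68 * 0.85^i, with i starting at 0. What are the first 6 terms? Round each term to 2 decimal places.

This is a geometric sequence.
i=0: S_0 = 2.68 * 0.85^0 = 2.68
i=1: S_1 = 2.68 * 0.85^1 ≈ 2.28
i=2: S_2 = 2.68 * 0.85^2 ≈ 1.94
i=3: S_3 = 2.68 * 0.85^3 ≈ 1.65
i=4: S_4 = 2.68 * 0.85^4 ≈ 1.4
i=5: S_5 = 2.68 * 0.85^5 ≈ 1.19
The first 6 terms are: [2.68, 2.28, 1.94, 1.65, 1.4, 1.19]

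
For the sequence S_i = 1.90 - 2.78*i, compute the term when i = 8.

S_8 = 1.9 + -2.78*8 = 1.9 + -22.24 = -20.34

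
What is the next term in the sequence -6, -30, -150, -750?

Ratios: -30 / -6 = 5.0
This is a geometric sequence with common ratio r = 5.
Next term = -750 * 5 = -3750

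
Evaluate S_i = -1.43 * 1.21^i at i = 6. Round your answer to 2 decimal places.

S_6 = -1.43 * 1.21^6 ≈ -1.43 * 3.1384 ≈ -4.49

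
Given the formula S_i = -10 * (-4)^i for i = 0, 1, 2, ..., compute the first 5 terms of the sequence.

This is a geometric sequence.
i=0: S_0 = -10 * (-4)^0 = -10
i=1: S_1 = -10 * (-4)^1 = 40
i=2: S_2 = -10 * (-4)^2 = -160
i=3: S_3 = -10 * (-4)^3 = 640
i=4: S_4 = -10 * (-4)^4 = -2560
The first 5 terms are: [-10, 40, -160, 640, -2560]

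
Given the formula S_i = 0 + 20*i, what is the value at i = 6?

S_6 = 0 + 20*6 = 0 + 120 = 120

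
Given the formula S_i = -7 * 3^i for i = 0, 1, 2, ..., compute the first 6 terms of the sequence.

This is a geometric sequence.
i=0: S_0 = -7 * 3^0 = -7
i=1: S_1 = -7 * 3^1 = -21
i=2: S_2 = -7 * 3^2 = -63
i=3: S_3 = -7 * 3^3 = -189
i=4: S_4 = -7 * 3^4 = -567
i=5: S_5 = -7 * 3^5 = -1701
The first 6 terms are: [-7, -21, -63, -189, -567, -1701]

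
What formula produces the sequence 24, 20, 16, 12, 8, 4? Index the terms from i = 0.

Check differences: 20 - 24 = -4
16 - 20 = -4
Common difference d = -4.
First term a = 24.
Formula: S_i = 24 - 4*i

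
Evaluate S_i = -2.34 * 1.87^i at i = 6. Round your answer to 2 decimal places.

S_6 = -2.34 * 1.87^6 ≈ -2.34 * 42.7612 ≈ -100.06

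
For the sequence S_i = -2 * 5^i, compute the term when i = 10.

S_10 = -2 * 5^10 = -2 * 9765625 = -19531250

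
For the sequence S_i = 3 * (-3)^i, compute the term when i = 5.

S_5 = 3 * (-3)^5 = 3 * -243 = -729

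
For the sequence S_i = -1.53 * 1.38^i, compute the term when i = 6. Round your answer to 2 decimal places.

S_6 = -1.53 * 1.38^6 ≈ -1.53 * 6.9068 ≈ -10.57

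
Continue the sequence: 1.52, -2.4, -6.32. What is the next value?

Differences: -2.4 - 1.52 = -3.92
This is an arithmetic sequence with common difference d = -3.92.
Next term = -6.32 + -3.92 = -10.24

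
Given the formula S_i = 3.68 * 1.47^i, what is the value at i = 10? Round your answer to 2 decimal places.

S_10 = 3.68 * 1.47^10 ≈ 3.68 * 47.1165 ≈ 173.39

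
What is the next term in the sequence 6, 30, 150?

Ratios: 30 / 6 = 5.0
This is a geometric sequence with common ratio r = 5.
Next term = 150 * 5 = 750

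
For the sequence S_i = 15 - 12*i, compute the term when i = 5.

S_5 = 15 + -12*5 = 15 + -60 = -45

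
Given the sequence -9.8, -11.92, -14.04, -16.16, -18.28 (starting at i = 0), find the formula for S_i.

Check differences: -11.92 - -9.8 = -2.12
-14.04 - -11.92 = -2.12
Common difference d = -2.12.
First term a = -9.8.
Formula: S_i = -9.80 - 2.12*i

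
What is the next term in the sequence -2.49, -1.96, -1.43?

Differences: -1.96 - -2.49 = 0.53
This is an arithmetic sequence with common difference d = 0.53.
Next term = -1.43 + 0.53 = -0.9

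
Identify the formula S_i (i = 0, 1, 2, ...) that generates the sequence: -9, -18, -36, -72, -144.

Check ratios: -18 / -9 = 2.0
Common ratio r = 2.
First term a = -9.
Formula: S_i = -9 * 2^i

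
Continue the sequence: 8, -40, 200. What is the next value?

Ratios: -40 / 8 = -5.0
This is a geometric sequence with common ratio r = -5.
Next term = 200 * -5 = -1000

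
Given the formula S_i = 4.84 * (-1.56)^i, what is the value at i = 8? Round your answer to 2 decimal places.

S_8 = 4.84 * (-1.56)^8 ≈ 4.84 * 35.0749 ≈ 169.76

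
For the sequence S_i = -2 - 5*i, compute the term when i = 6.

S_6 = -2 + -5*6 = -2 + -30 = -32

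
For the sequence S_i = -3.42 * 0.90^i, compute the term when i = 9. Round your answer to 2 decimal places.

S_9 = -3.42 * 0.9^9 ≈ -3.42 * 0.3874 ≈ -1.32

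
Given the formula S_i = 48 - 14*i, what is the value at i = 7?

S_7 = 48 + -14*7 = 48 + -98 = -50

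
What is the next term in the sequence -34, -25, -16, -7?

Differences: -25 - -34 = 9
This is an arithmetic sequence with common difference d = 9.
Next term = -7 + 9 = 2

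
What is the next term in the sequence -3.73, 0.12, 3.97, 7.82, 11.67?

Differences: 0.12 - -3.73 = 3.85
This is an arithmetic sequence with common difference d = 3.85.
Next term = 11.67 + 3.85 = 15.52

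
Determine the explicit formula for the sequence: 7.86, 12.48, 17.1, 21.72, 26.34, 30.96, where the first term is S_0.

Check differences: 12.48 - 7.86 = 4.62
17.1 - 12.48 = 4.62
Common difference d = 4.62.
First term a = 7.86.
Formula: S_i = 7.86 + 4.62*i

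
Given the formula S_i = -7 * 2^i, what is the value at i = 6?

S_6 = -7 * 2^6 = -7 * 64 = -448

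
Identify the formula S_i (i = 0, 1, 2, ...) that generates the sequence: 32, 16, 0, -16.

Check differences: 16 - 32 = -16
0 - 16 = -16
Common difference d = -16.
First term a = 32.
Formula: S_i = 32 - 16*i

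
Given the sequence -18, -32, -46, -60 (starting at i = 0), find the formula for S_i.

Check differences: -32 - -18 = -14
-46 - -32 = -14
Common difference d = -14.
First term a = -18.
Formula: S_i = -18 - 14*i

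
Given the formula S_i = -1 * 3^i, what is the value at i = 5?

S_5 = -1 * 3^5 = -1 * 243 = -243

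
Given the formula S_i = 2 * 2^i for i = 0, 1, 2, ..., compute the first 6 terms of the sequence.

This is a geometric sequence.
i=0: S_0 = 2 * 2^0 = 2
i=1: S_1 = 2 * 2^1 = 4
i=2: S_2 = 2 * 2^2 = 8
i=3: S_3 = 2 * 2^3 = 16
i=4: S_4 = 2 * 2^4 = 32
i=5: S_5 = 2 * 2^5 = 64
The first 6 terms are: [2, 4, 8, 16, 32, 64]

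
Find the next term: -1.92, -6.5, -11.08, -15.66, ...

Differences: -6.5 - -1.92 = -4.58
This is an arithmetic sequence with common difference d = -4.58.
Next term = -15.66 + -4.58 = -20.24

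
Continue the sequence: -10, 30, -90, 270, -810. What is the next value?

Ratios: 30 / -10 = -3.0
This is a geometric sequence with common ratio r = -3.
Next term = -810 * -3 = 2430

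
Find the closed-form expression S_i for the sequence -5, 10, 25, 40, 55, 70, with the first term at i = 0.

Check differences: 10 - -5 = 15
25 - 10 = 15
Common difference d = 15.
First term a = -5.
Formula: S_i = -5 + 15*i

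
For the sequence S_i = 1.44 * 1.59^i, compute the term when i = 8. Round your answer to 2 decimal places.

S_8 = 1.44 * 1.59^8 ≈ 1.44 * 40.8486 ≈ 58.82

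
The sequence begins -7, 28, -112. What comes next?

Ratios: 28 / -7 = -4.0
This is a geometric sequence with common ratio r = -4.
Next term = -112 * -4 = 448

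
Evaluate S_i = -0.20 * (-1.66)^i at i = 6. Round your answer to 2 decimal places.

S_6 = -0.2 * (-1.66)^6 ≈ -0.2 * 20.9242 ≈ -4.18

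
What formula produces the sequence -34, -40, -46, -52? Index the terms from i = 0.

Check differences: -40 - -34 = -6
-46 - -40 = -6
Common difference d = -6.
First term a = -34.
Formula: S_i = -34 - 6*i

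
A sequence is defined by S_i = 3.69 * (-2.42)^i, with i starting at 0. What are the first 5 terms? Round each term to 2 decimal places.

This is a geometric sequence.
i=0: S_0 = 3.69 * (-2.42)^0 = 3.69
i=1: S_1 = 3.69 * (-2.42)^1 ≈ -8.93
i=2: S_2 = 3.69 * (-2.42)^2 ≈ 21.61
i=3: S_3 = 3.69 * (-2.42)^3 ≈ -52.3
i=4: S_4 = 3.69 * (-2.42)^4 ≈ 126.56
The first 5 terms are: [3.69, -8.93, 21.61, -52.3, 126.56]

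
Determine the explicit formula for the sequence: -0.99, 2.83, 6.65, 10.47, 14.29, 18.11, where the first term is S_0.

Check differences: 2.83 - -0.99 = 3.82
6.65 - 2.83 = 3.82
Common difference d = 3.82.
First term a = -0.99.
Formula: S_i = -0.99 + 3.82*i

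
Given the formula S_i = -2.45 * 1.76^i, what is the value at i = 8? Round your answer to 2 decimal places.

S_8 = -2.45 * 1.76^8 ≈ -2.45 * 92.0664 ≈ -225.56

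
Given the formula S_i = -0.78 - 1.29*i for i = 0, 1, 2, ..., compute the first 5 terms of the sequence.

This is an arithmetic sequence.
i=0: S_0 = -0.78 + -1.29*0 = -0.78
i=1: S_1 = -0.78 + -1.29*1 = -2.07
i=2: S_2 = -0.78 + -1.29*2 = -3.36
i=3: S_3 = -0.78 + -1.29*3 = -4.65
i=4: S_4 = -0.78 + -1.29*4 = -5.94
The first 5 terms are: [-0.78, -2.07, -3.36, -4.65, -5.94]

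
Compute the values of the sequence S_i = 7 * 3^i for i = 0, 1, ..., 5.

This is a geometric sequence.
i=0: S_0 = 7 * 3^0 = 7
i=1: S_1 = 7 * 3^1 = 21
i=2: S_2 = 7 * 3^2 = 63
i=3: S_3 = 7 * 3^3 = 189
i=4: S_4 = 7 * 3^4 = 567
i=5: S_5 = 7 * 3^5 = 1701
The first 6 terms are: [7, 21, 63, 189, 567, 1701]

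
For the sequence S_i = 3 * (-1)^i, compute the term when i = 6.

S_6 = 3 * (-1)^6 = 3 * 1 = 3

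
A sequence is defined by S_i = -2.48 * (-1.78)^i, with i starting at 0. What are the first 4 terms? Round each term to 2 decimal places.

This is a geometric sequence.
i=0: S_0 = -2.48 * (-1.78)^0 = -2.48
i=1: S_1 = -2.48 * (-1.78)^1 ≈ 4.41
i=2: S_2 = -2.48 * (-1.78)^2 ≈ -7.86
i=3: S_3 = -2.48 * (-1.78)^3 ≈ 13.99
The first 4 terms are: [-2.48, 4.41, -7.86, 13.99]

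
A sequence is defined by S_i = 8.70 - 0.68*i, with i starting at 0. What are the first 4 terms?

This is an arithmetic sequence.
i=0: S_0 = 8.7 + -0.68*0 = 8.7
i=1: S_1 = 8.7 + -0.68*1 = 8.02
i=2: S_2 = 8.7 + -0.68*2 = 7.34
i=3: S_3 = 8.7 + -0.68*3 = 6.66
The first 4 terms are: [8.7, 8.02, 7.34, 6.66]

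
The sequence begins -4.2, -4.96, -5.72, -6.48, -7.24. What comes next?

Differences: -4.96 - -4.2 = -0.76
This is an arithmetic sequence with common difference d = -0.76.
Next term = -7.24 + -0.76 = -8.0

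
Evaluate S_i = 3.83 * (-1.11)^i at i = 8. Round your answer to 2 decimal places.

S_8 = 3.83 * (-1.11)^8 ≈ 3.83 * 2.3045 ≈ 8.83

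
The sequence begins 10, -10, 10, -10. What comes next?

Ratios: -10 / 10 = -1.0
This is a geometric sequence with common ratio r = -1.
Next term = -10 * -1 = 10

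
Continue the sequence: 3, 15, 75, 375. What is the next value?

Ratios: 15 / 3 = 5.0
This is a geometric sequence with common ratio r = 5.
Next term = 375 * 5 = 1875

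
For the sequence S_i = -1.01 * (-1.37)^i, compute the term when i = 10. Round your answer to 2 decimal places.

S_10 = -1.01 * (-1.37)^10 ≈ -1.01 * 23.2919 ≈ -23.52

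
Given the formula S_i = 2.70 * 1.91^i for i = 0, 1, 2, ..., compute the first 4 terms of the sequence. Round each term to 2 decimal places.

This is a geometric sequence.
i=0: S_0 = 2.7 * 1.91^0 = 2.7
i=1: S_1 = 2.7 * 1.91^1 ≈ 5.16
i=2: S_2 = 2.7 * 1.91^2 ≈ 9.85
i=3: S_3 = 2.7 * 1.91^3 ≈ 18.81
The first 4 terms are: [2.7, 5.16, 9.85, 18.81]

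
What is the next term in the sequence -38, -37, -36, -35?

Differences: -37 - -38 = 1
This is an arithmetic sequence with common difference d = 1.
Next term = -35 + 1 = -34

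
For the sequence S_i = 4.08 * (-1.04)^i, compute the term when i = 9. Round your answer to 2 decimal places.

S_9 = 4.08 * (-1.04)^9 ≈ 4.08 * -1.4233 ≈ -5.81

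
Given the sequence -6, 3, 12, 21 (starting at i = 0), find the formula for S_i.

Check differences: 3 - -6 = 9
12 - 3 = 9
Common difference d = 9.
First term a = -6.
Formula: S_i = -6 + 9*i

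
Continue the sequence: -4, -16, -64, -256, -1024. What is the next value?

Ratios: -16 / -4 = 4.0
This is a geometric sequence with common ratio r = 4.
Next term = -1024 * 4 = -4096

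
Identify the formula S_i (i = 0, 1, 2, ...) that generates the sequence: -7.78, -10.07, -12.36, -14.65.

Check differences: -10.07 - -7.78 = -2.29
-12.36 - -10.07 = -2.29
Common difference d = -2.29.
First term a = -7.78.
Formula: S_i = -7.78 - 2.29*i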